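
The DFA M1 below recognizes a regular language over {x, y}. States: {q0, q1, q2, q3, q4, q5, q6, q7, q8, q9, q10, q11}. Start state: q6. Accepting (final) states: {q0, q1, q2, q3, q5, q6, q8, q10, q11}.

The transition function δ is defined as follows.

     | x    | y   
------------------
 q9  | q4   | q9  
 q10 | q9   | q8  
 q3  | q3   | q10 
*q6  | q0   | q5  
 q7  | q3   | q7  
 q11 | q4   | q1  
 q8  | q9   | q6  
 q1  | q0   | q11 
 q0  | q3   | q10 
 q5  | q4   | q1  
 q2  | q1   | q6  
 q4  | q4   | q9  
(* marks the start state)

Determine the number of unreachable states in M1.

2

BFS from q6 reaches {q0, q1, q3, q4, q5, q6, q8, q9, q10, q11}; the 2 state(s) q2, q7 are never visited.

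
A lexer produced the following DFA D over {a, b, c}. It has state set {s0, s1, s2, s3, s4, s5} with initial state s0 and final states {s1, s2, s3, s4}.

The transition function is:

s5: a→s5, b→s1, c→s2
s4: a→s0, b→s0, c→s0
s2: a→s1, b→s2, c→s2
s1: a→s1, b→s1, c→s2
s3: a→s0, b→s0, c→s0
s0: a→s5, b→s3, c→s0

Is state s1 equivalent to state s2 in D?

Reachable states from the start: {s0,s1,s2,s3,s5}. Unreachable: {s4} — drop them.
P0 = {s1,s2,s3} | {s0,s5}.
Split {s1,s2,s3} by δ(·,a) → {s1,s2} and {s3}.
On input b, block {s0,s5} splits into {s0} and {s5}.
Stable partition: {s1,s2} | {s0} | {s3} | {s5} — 4 equivalence classes.
s1 and s2 lie in the same block of the stable partition, so they are equivalent — no string distinguishes them.

Yes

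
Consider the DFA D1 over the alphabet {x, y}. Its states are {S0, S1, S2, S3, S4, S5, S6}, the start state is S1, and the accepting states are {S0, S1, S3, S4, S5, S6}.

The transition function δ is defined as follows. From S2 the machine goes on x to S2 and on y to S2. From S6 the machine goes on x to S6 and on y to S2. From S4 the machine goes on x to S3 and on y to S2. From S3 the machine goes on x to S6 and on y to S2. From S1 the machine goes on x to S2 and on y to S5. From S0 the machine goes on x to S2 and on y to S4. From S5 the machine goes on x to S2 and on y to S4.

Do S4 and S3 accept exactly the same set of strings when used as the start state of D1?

States {S0} cannot be reached from the start state, so discard them.
Initial partition by acceptance: {S1,S3,S4,S5,S6} | {S2}.
Refine {S1,S3,S4,S5,S6} on symbol x: members go to different blocks, giving {S3,S4,S6} and {S1,S5}.
Refine {S1,S5} on symbol y: members go to different blocks, giving {S1} and {S5}.
The partition is now stable with 4 blocks: {S3,S4,S6} | {S2} | {S1} | {S5}.
S4 and S3 lie in the same block of the stable partition, so they are equivalent — no string distinguishes them.

Yes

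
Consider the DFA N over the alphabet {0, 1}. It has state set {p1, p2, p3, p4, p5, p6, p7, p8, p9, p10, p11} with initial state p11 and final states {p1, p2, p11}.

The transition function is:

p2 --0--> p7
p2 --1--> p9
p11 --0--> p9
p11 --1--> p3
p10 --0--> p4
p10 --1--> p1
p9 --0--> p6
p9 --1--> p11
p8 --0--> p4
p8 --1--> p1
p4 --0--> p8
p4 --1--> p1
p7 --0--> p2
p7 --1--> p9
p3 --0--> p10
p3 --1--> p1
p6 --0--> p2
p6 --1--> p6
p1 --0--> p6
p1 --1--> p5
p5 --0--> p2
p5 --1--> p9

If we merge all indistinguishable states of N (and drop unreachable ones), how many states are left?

Start with accepting vs non-accepting: {p1,p2,p11} | {p3,p4,p5,p6,p7,p8,p9,p10}.
Refine {p3,p4,p5,p6,p7,p8,p9,p10} on symbol 0: members go to different blocks, giving {p3,p4,p8,p9,p10} and {p5,p6,p7}.
On input 0, block {p1,p2,p11} splits into {p1,p2} and {p11}.
On input 1, block {p1,p2} splits into {p1} and {p2}.
Refine {p3,p4,p8,p9,p10} on symbol 0: members go to different blocks, giving {p3,p4,p8,p10} and {p9}.
Split {p5,p6,p7} by δ(·,1) → {p5,p7} and {p6}.
Stable partition: {p1} | {p3,p4,p8,p10} | {p5,p7} | {p11} | {p2} | {p9} | {p6} — 7 equivalence classes.

7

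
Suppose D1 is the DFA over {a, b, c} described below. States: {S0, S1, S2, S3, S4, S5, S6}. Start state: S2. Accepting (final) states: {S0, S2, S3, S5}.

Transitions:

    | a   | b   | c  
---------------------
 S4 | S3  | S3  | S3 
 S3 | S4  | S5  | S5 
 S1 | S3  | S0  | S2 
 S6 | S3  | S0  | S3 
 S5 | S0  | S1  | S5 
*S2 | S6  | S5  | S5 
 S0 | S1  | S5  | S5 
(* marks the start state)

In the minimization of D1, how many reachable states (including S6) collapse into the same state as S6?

P0 = {S0,S2,S3,S5} | {S1,S4,S6}.
Refine {S0,S2,S3,S5} on symbol a: members go to different blocks, giving {S0,S2,S3} and {S5}.
Stable partition: {S0,S2,S3} | {S1,S4,S6} | {S5} — 3 equivalence classes.
The equivalence class containing S6 is {S1,S4,S6}, of size 3.

3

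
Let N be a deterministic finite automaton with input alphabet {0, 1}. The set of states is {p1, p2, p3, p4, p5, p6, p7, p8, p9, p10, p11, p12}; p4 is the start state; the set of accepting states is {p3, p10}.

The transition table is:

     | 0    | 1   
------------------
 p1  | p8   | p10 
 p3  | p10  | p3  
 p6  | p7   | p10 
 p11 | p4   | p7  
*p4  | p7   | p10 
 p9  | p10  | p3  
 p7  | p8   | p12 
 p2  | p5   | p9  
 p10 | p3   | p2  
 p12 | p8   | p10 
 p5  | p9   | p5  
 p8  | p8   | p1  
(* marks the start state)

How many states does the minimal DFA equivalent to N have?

States {p6,p11} cannot be reached from the start state, so discard them.
Start with accepting vs non-accepting: {p3,p10} | {p1,p2,p4,p5,p7,p8,p9,p12}.
On input 1, block {p3,p10} splits into {p3} and {p10}.
Split {p1,p2,p4,p5,p7,p8,p9,p12} by δ(·,0) → {p1,p2,p4,p5,p7,p8,p12} and {p9}.
Refine {p1,p2,p4,p5,p7,p8,p12} on symbol 0: members go to different blocks, giving {p1,p2,p4,p7,p8,p12} and {p5}.
On input 0, block {p1,p2,p4,p7,p8,p12} splits into {p1,p4,p7,p8,p12} and {p2}.
Refine {p1,p4,p7,p8,p12} on symbol 1: members go to different blocks, giving {p1,p4,p12} and {p7,p8}.
Stable partition: {p3} | {p1,p4,p12} | {p10} | {p9} | {p5} | {p2} | {p7,p8} — 7 equivalence classes.

7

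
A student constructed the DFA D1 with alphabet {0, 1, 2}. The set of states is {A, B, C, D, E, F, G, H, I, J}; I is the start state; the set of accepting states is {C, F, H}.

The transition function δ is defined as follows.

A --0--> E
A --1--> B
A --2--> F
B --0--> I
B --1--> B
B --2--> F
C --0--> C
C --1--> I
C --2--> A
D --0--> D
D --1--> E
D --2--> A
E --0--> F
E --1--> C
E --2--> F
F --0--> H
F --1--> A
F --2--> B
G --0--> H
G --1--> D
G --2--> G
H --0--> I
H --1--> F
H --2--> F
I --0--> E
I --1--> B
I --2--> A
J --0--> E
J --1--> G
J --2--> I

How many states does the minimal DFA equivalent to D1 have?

First remove the unreachable states {D,G,J}; 7 states remain.
Initial partition by acceptance: {C,F,H} | {A,B,E,I}.
Split {C,F,H} by δ(·,0) → {C,F} and {H}.
On input 0, block {C,F} splits into {C} and {F}.
Refine {A,B,E,I} on symbol 0: members go to different blocks, giving {A,B,I} and {E}.
Split {A,B,I} by δ(·,0) → {A,I} and {B}.
Split {A,I} by δ(·,2) → {A} and {I}.
The partition is now stable with 7 blocks: {C} | {A} | {H} | {F} | {E} | {B} | {I}.

7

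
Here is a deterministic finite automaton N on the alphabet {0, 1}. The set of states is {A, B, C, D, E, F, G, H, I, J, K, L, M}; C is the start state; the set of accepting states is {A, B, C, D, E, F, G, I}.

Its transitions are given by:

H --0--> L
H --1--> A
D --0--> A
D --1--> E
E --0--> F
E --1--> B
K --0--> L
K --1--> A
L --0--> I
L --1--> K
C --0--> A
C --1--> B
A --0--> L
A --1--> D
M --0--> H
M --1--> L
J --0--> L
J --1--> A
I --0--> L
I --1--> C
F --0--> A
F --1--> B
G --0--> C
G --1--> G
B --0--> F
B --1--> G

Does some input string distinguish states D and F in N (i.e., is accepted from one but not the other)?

Reachable states from the start: {A,B,C,D,E,F,G,I,K,L}. Unreachable: {H,J,M} — drop them.
Initial partition by acceptance: {A,B,C,D,E,F,G,I} | {K,L}.
On input 0, block {A,B,C,D,E,F,G,I} splits into {B,C,D,E,F,G} and {A,I}.
On input 0, block {B,C,D,E,F,G} splits into {B,E,G} and {C,D,F}.
Refine {K,L} on symbol 0: members go to different blocks, giving {K} and {L}.
Stable partition: {B,E,G} | {K} | {A,I} | {C,D,F} | {L} — 5 equivalence classes.
D and F lie in the same block of the stable partition, so they are equivalent — no string distinguishes them.

No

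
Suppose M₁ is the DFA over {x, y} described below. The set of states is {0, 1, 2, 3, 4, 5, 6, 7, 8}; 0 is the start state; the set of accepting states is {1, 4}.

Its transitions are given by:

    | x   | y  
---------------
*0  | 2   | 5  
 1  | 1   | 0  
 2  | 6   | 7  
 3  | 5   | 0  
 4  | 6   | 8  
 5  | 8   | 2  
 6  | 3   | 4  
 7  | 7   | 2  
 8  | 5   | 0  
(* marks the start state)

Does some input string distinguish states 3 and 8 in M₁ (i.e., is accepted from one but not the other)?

Reachable states from the start: {0,2,3,4,5,6,7,8}. Unreachable: {1} — drop them.
P0 = {4} | {0,2,3,5,6,7,8}.
Split {0,2,3,5,6,7,8} by δ(·,y) → {0,2,3,5,7,8} and {6}.
Split {0,2,3,5,7,8} by δ(·,x) → {0,3,5,7,8} and {2}.
Split {0,3,5,7,8} by δ(·,x) → {3,5,7,8} and {0}.
Refine {3,5,7,8} on symbol y: members go to different blocks, giving {3,8} and {5,7}.
On input x, block {5,7} splits into {5} and {7}.
Stable partition: {4} | {3,8} | {6} | {2} | {0} | {5} | {7} — 7 equivalence classes.
3 and 8 lie in the same block of the stable partition, so they are equivalent — no string distinguishes them.

No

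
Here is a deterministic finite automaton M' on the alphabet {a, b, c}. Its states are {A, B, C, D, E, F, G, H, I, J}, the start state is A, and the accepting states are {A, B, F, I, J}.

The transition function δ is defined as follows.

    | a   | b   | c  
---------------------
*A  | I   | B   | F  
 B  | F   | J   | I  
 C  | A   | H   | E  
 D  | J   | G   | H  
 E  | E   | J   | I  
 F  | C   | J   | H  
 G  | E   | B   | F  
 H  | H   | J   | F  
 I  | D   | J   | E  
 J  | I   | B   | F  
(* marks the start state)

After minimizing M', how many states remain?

P0 = {A,B,F,I,J} | {C,D,E,G,H}.
Refine {A,B,F,I,J} on symbol a: members go to different blocks, giving {A,B,J} and {F,I}.
Split {C,D,E,G,H} by δ(·,a) → {E,G,H} and {C,D}.
Stable partition: {A,B,J} | {E,G,H} | {F,I} | {C,D} — 4 equivalence classes.

4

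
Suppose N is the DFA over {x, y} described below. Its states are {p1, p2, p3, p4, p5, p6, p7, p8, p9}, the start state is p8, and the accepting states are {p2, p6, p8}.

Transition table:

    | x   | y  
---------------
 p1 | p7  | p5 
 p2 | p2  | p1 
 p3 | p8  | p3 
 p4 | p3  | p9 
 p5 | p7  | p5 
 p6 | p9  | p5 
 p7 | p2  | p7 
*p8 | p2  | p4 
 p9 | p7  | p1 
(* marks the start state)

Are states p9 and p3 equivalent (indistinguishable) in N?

States {p6} cannot be reached from the start state, so discard them.
Start with accepting vs non-accepting: {p2,p8} | {p1,p3,p4,p5,p7,p9}.
Refine {p1,p3,p4,p5,p7,p9} on symbol x: members go to different blocks, giving {p1,p4,p5,p9} and {p3,p7}.
The partition is now stable with 3 blocks: {p2,p8} | {p1,p4,p5,p9} | {p3,p7}.
p9 and p3 end up in different blocks, so they are distinguishable. For instance, the string 'x' is accepted from only p3.

No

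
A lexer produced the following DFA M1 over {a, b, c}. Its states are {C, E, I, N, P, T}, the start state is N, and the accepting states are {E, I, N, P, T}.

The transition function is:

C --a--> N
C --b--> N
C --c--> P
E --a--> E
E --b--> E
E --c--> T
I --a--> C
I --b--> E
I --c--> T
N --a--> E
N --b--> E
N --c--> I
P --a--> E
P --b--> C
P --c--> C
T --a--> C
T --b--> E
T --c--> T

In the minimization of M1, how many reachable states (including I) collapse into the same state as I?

Start with accepting vs non-accepting: {E,I,N,P,T} | {C}.
Split {E,I,N,P,T} by δ(·,a) → {E,N,P} and {I,T}.
Split {E,N,P} by δ(·,b) → {E,N} and {P}.
The partition is now stable with 4 blocks: {E,N} | {C} | {I,T} | {P}.
State I belongs to the block {I,T}, which has 2 states.

2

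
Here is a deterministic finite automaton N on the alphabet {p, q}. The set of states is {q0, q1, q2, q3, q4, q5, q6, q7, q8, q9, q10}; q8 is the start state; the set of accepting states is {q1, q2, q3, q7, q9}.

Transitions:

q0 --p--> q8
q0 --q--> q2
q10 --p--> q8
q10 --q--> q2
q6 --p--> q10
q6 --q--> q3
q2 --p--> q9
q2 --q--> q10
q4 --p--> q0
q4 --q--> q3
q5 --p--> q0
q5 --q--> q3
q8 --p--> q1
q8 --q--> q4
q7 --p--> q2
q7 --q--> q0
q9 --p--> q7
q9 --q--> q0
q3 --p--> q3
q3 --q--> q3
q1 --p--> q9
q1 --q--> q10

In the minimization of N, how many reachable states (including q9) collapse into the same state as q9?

4

Reachable states from the start: {q0,q1,q2,q3,q4,q7,q8,q9,q10}. Unreachable: {q5,q6} — drop them.
P0 = {q1,q2,q3,q7,q9} | {q0,q4,q8,q10}.
On input q, block {q1,q2,q3,q7,q9} splits into {q1,q2,q7,q9} and {q3}.
On input p, block {q0,q4,q8,q10} splits into {q0,q4,q10} and {q8}.
Split {q0,q4,q10} by δ(·,p) → {q0,q10} and {q4}.
No further refinement is possible. Final partition (5 blocks): {q1,q2,q7,q9} | {q0,q10} | {q3} | {q8} | {q4}.
State q9 belongs to the block {q1,q2,q7,q9}, which has 4 states.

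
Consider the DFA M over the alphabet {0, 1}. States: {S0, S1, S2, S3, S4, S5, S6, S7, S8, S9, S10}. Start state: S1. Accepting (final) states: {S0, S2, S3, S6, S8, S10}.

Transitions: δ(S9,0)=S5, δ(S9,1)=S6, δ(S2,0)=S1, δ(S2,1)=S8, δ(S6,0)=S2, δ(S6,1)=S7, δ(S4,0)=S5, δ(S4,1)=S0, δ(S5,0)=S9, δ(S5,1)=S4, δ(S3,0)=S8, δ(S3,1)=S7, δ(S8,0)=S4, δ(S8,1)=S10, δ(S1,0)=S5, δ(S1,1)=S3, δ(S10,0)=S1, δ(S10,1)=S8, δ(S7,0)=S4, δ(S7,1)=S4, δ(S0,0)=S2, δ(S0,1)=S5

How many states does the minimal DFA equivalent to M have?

4

All states are reachable from the start state.
P0 = {S0,S2,S3,S6,S8,S10} | {S1,S4,S5,S7,S9}.
Refine {S0,S2,S3,S6,S8,S10} on symbol 0: members go to different blocks, giving {S0,S3,S6} and {S2,S8,S10}.
Split {S1,S4,S5,S7,S9} by δ(·,1) → {S1,S4,S9} and {S5,S7}.
No further refinement is possible. Final partition (4 blocks): {S0,S3,S6} | {S1,S4,S9} | {S2,S8,S10} | {S5,S7}.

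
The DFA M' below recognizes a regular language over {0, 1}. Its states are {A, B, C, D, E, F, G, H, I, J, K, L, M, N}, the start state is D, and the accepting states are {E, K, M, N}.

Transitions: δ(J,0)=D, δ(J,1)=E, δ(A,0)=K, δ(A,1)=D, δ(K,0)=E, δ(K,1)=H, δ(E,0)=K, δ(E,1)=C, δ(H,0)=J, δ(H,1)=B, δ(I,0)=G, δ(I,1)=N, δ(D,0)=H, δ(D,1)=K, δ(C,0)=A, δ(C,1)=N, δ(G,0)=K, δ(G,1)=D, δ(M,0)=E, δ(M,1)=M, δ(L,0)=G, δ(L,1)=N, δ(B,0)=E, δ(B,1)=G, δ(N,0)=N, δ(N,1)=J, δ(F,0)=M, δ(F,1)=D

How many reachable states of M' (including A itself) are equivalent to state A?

Reachable states from the start: {A,B,C,D,E,G,H,J,K,N}. Unreachable: {F,I,L,M} — drop them.
Start with accepting vs non-accepting: {E,K,N} | {A,B,C,D,G,H,J}.
On input 0, block {A,B,C,D,G,H,J} splits into {C,D,H,J} and {A,B,G}.
On input 0, block {C,D,H,J} splits into {D,H,J} and {C}.
Refine {E,K,N} on symbol 1: members go to different blocks, giving {K,N} and {E}.
On input 0, block {K,N} splits into {K} and {N}.
Split {D,H,J} by δ(·,1) → {D} and {H} and {J}.
On input 0, block {A,B,G} splits into {A,G} and {B}.
No further refinement is possible. Final partition (9 blocks): {K} | {D} | {A,G} | {C} | {E} | {N} | {H} | {J} | {B}.
State A belongs to the block {A,G}, which has 2 states.

2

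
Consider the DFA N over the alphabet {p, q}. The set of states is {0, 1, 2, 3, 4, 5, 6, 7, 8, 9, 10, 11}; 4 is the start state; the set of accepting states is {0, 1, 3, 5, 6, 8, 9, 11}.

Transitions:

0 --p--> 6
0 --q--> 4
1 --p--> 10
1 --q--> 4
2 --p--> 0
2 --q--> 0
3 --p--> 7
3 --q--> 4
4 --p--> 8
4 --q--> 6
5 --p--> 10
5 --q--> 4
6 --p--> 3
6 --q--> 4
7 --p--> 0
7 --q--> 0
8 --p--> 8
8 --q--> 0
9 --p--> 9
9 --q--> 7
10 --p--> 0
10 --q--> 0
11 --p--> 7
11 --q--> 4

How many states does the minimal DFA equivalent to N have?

Reachable states from the start: {0,3,4,6,7,8}. Unreachable: {1,2,5,9,10,11} — drop them.
Initial partition by acceptance: {0,3,6,8} | {4,7}.
On input p, block {0,3,6,8} splits into {0,6,8} and {3}.
On input p, block {0,6,8} splits into {0,8} and {6}.
Split {0,8} by δ(·,p) → {0} and {8}.
On input p, block {4,7} splits into {4} and {7}.
Stable partition: {0} | {4} | {3} | {6} | {8} | {7} — 6 equivalence classes.

6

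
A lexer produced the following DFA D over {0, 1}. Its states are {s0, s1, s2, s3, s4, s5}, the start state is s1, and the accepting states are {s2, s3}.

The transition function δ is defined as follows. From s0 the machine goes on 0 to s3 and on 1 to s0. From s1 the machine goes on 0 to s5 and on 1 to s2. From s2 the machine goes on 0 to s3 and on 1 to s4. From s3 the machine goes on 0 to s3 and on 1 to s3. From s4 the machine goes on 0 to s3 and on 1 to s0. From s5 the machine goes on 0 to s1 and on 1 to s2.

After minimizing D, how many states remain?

4

All states are reachable from the start state.
Start with accepting vs non-accepting: {s2,s3} | {s0,s1,s4,s5}.
Split {s2,s3} by δ(·,1) → {s2} and {s3}.
Split {s0,s1,s4,s5} by δ(·,0) → {s0,s4} and {s1,s5}.
The partition is now stable with 4 blocks: {s2} | {s0,s4} | {s3} | {s1,s5}.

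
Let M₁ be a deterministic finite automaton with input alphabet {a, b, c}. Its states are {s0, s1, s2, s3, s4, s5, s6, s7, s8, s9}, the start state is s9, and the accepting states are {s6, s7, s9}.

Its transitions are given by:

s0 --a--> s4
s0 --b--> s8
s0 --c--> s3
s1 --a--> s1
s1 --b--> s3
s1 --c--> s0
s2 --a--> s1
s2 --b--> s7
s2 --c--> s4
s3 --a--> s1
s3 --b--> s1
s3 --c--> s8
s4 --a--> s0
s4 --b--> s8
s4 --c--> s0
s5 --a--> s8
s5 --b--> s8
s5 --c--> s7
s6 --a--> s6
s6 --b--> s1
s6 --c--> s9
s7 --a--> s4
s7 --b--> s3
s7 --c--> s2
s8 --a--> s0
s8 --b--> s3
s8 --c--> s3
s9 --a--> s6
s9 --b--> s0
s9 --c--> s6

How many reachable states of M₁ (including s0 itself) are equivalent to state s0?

5

Reachable states from the start: {s0,s1,s3,s4,s6,s8,s9}. Unreachable: {s2,s5,s7} — drop them.
Start with accepting vs non-accepting: {s6,s9} | {s0,s1,s3,s4,s8}.
Stable partition: {s6,s9} | {s0,s1,s3,s4,s8} — 2 equivalence classes.
State s0 belongs to the block {s0,s1,s3,s4,s8}, which has 5 states.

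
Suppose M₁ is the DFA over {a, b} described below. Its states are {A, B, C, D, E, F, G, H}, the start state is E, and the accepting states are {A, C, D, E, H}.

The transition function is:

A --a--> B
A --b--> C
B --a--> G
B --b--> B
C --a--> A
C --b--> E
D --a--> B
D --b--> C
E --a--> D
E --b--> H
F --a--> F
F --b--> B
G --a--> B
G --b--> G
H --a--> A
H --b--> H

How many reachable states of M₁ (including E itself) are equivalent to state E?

3

Reachable states from the start: {A,B,C,D,E,G,H}. Unreachable: {F} — drop them.
Initial partition by acceptance: {A,C,D,E,H} | {B,G}.
Split {A,C,D,E,H} by δ(·,a) → {C,E,H} and {A,D}.
Stable partition: {C,E,H} | {B,G} | {A,D} — 3 equivalence classes.
The equivalence class containing E is {C,E,H}, of size 3.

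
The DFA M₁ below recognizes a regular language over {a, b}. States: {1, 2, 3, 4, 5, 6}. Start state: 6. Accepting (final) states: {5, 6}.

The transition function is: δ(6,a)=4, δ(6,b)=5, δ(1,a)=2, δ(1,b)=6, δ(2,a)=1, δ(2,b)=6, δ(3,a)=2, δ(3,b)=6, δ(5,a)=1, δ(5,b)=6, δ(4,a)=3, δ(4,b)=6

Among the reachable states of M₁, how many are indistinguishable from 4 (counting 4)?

P0 = {5,6} | {1,2,3,4}.
No further refinement is possible. Final partition (2 blocks): {5,6} | {1,2,3,4}.
The equivalence class containing 4 is {1,2,3,4}, of size 4.

4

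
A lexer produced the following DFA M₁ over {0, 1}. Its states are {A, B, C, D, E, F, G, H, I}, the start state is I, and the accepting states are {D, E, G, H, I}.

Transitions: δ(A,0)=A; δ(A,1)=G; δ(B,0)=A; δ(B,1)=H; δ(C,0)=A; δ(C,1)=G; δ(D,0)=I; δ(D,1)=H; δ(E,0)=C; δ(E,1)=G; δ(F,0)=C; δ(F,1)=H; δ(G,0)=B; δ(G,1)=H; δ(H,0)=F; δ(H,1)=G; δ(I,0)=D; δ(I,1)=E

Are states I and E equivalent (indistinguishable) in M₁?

P0 = {D,E,G,H,I} | {A,B,C,F}.
On input 0, block {D,E,G,H,I} splits into {E,G,H} and {D,I}.
The partition is now stable with 3 blocks: {E,G,H} | {A,B,C,F} | {D,I}.
I and E end up in different blocks, so they are distinguishable. For instance, the string '0' is accepted from only I.

No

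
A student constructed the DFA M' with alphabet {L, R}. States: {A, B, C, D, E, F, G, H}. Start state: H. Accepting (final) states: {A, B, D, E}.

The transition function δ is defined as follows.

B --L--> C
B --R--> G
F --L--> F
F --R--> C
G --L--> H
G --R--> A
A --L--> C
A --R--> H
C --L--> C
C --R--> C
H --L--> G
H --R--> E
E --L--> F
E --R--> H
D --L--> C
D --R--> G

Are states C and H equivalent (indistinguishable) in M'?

Reachable states from the start: {A,C,E,F,G,H}. Unreachable: {B,D} — drop them.
Initial partition by acceptance: {A,E} | {C,F,G,H}.
Refine {C,F,G,H} on symbol R: members go to different blocks, giving {C,F} and {G,H}.
No further refinement is possible. Final partition (3 blocks): {A,E} | {C,F} | {G,H}.
C and H end up in different blocks, so they are distinguishable. For instance, the string 'R' is accepted from only H.

No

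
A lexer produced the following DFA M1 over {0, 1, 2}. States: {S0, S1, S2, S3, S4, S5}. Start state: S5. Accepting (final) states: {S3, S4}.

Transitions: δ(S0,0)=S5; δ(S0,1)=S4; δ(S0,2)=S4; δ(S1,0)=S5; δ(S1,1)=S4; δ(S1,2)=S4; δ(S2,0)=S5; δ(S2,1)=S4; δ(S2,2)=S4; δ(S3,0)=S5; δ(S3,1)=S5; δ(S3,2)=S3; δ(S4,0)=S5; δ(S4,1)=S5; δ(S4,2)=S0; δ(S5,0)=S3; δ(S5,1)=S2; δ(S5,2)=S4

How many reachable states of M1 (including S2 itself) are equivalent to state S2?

2

Reachable states from the start: {S0,S2,S3,S4,S5}. Unreachable: {S1} — drop them.
Initial partition by acceptance: {S3,S4} | {S0,S2,S5}.
Refine {S3,S4} on symbol 2: members go to different blocks, giving {S3} and {S4}.
Split {S0,S2,S5} by δ(·,0) → {S0,S2} and {S5}.
The partition is now stable with 4 blocks: {S3} | {S0,S2} | {S4} | {S5}.
State S2 belongs to the block {S0,S2}, which has 2 states.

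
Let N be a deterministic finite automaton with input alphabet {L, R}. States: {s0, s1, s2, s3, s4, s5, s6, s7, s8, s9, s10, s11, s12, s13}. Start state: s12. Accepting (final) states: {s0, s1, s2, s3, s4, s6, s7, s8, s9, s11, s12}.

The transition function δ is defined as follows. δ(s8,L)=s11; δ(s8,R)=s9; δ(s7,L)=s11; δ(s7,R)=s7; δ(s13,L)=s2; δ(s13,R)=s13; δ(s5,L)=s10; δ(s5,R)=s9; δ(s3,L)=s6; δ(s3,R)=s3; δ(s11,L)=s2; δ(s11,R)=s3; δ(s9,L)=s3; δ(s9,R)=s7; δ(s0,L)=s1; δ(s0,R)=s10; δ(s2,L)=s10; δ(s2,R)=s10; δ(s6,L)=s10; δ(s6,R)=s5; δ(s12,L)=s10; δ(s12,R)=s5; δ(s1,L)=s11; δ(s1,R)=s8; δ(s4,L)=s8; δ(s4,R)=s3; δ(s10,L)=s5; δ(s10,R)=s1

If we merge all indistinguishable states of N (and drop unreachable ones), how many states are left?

First remove the unreachable states {s0,s4,s13}; 11 states remain.
Start with accepting vs non-accepting: {s1,s2,s3,s6,s7,s8,s9,s11,s12} | {s5,s10}.
Split {s1,s2,s3,s6,s7,s8,s9,s11,s12} by δ(·,L) → {s1,s3,s7,s8,s9,s11} and {s2,s6,s12}.
On input L, block {s1,s3,s7,s8,s9,s11} splits into {s1,s7,s8,s9} and {s3,s11}.
The partition is now stable with 4 blocks: {s1,s7,s8,s9} | {s5,s10} | {s2,s6,s12} | {s3,s11}.

4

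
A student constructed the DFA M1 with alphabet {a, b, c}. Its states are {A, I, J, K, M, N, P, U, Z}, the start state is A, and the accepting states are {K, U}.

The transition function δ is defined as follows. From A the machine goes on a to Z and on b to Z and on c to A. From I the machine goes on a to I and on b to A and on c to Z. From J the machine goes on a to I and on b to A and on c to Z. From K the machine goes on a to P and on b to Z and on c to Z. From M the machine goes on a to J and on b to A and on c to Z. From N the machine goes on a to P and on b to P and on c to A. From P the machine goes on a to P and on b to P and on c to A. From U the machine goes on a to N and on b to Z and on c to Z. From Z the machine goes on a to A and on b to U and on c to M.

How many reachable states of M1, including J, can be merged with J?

3

States {K} cannot be reached from the start state, so discard them.
Start with accepting vs non-accepting: {U} | {A,I,J,M,N,P,Z}.
Split {A,I,J,M,N,P,Z} by δ(·,b) → {A,I,J,M,N,P} and {Z}.
On input a, block {A,I,J,M,N,P} splits into {I,J,M,N,P} and {A}.
Split {I,J,M,N,P} by δ(·,b) → {I,J,M} and {N,P}.
No further refinement is possible. Final partition (5 blocks): {U} | {I,J,M} | {Z} | {A} | {N,P}.
The equivalence class containing J is {I,J,M}, of size 3.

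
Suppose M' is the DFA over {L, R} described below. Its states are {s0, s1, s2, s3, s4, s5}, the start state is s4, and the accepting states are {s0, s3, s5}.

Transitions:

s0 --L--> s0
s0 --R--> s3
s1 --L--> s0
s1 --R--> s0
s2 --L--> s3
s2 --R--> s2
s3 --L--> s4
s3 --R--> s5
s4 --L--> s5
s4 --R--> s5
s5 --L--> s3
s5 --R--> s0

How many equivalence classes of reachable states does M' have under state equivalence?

First remove the unreachable states {s1,s2}; 4 states remain.
P0 = {s0,s3,s5} | {s4}.
On input L, block {s0,s3,s5} splits into {s0,s5} and {s3}.
Split {s0,s5} by δ(·,L) → {s0} and {s5}.
No further refinement is possible. Final partition (4 blocks): {s0} | {s4} | {s3} | {s5}.

4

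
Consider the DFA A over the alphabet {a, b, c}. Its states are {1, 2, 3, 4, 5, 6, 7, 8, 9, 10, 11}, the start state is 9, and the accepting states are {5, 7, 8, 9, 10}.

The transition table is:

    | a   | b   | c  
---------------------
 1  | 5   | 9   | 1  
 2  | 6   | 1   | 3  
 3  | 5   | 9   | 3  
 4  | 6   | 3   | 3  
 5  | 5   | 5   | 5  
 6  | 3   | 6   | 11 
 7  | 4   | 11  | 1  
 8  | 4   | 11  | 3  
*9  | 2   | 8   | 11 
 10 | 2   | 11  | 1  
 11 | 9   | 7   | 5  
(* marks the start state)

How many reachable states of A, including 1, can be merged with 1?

First remove the unreachable states {10}; 10 states remain.
Initial partition by acceptance: {5,7,8,9} | {1,2,3,4,6,11}.
On input a, block {5,7,8,9} splits into {7,8,9} and {5}.
On input b, block {7,8,9} splits into {7,8} and {9}.
On input a, block {1,2,3,4,6,11} splits into {2,4,6} and {1,3} and {11}.
On input a, block {2,4,6} splits into {2,4} and {6}.
No further refinement is possible. Final partition (7 blocks): {7,8} | {2,4} | {5} | {9} | {1,3} | {11} | {6}.
State 1 belongs to the block {1,3}, which has 2 states.

2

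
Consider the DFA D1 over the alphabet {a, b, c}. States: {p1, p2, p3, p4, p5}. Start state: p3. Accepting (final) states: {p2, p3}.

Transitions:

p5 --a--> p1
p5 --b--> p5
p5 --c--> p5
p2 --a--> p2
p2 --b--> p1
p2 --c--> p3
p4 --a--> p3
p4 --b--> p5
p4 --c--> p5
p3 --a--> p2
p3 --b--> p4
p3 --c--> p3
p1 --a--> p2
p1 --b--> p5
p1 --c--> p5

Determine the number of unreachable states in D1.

0

A breadth-first search from the start state visits every state.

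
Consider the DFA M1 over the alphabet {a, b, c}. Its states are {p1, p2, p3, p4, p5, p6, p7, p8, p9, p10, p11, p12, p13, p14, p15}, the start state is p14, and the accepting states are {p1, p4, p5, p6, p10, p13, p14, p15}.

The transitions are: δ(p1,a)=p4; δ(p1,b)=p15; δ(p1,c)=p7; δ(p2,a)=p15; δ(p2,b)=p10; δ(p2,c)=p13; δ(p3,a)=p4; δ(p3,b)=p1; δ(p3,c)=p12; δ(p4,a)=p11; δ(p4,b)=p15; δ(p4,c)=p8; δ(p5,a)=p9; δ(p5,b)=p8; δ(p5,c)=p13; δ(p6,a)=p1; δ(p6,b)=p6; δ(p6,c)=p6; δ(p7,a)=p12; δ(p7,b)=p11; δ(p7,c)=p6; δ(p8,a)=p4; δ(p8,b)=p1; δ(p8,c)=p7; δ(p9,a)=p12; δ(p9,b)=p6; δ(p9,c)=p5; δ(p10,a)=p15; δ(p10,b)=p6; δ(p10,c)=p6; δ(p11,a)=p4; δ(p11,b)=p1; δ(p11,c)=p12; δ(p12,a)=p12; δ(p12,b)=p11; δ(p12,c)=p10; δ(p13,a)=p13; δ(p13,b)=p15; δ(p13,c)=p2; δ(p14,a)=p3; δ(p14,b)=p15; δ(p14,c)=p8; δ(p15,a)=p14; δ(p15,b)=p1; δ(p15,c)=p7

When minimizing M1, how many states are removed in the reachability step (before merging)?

4

Starting at p14 and following transitions, the reachable set is {p1, p3, p4, p6, p7, p8, p10, p11, p12, p14, p15}. That leaves p2, p5, p9, p13 unreachable — 4 in total.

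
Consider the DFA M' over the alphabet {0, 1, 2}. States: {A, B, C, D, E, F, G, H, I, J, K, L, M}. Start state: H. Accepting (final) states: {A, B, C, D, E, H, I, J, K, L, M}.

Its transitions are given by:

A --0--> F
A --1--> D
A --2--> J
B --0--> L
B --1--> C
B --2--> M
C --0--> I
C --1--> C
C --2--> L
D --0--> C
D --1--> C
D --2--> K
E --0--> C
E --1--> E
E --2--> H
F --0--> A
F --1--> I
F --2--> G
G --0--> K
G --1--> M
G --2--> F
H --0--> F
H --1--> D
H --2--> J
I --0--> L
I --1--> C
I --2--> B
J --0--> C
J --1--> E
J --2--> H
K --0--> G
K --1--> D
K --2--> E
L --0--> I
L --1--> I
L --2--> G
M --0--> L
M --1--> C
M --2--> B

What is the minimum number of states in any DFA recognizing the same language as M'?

Every state is reachable, so we keep all 13.
P0 = {A,B,C,D,E,H,I,J,K,L,M} | {F,G}.
Refine {A,B,C,D,E,H,I,J,K,L,M} on symbol 0: members go to different blocks, giving {B,C,D,E,I,J,L,M} and {A,H,K}.
Split {B,C,D,E,I,J,L,M} by δ(·,2) → {B,C,I,M} and {D,E,J} and {L}.
On input 0, block {B,C,I,M} splits into {B,I,M} and {C}.
Split {D,E,J} by δ(·,1) → {E,J} and {D}.
Stable partition: {B,I,M} | {F,G} | {A,H,K} | {E,J} | {L} | {C} | {D} — 7 equivalence classes.

7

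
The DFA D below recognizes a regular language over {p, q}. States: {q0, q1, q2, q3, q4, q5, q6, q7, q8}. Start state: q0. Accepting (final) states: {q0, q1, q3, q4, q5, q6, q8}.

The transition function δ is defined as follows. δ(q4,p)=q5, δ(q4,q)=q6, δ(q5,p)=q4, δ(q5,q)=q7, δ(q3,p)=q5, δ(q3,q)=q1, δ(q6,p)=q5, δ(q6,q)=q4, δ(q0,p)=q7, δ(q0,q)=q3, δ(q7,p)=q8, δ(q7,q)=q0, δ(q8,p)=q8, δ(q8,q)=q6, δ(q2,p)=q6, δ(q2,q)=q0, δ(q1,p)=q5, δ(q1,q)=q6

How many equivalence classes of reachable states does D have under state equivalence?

Reachable states from the start: {q0,q1,q3,q4,q5,q6,q7,q8}. Unreachable: {q2} — drop them.
P0 = {q0,q1,q3,q4,q5,q6,q8} | {q7}.
Refine {q0,q1,q3,q4,q5,q6,q8} on symbol p: members go to different blocks, giving {q1,q3,q4,q5,q6,q8} and {q0}.
On input q, block {q1,q3,q4,q5,q6,q8} splits into {q1,q3,q4,q6,q8} and {q5}.
Split {q1,q3,q4,q6,q8} by δ(·,p) → {q1,q3,q4,q6} and {q8}.
No further refinement is possible. Final partition (5 blocks): {q1,q3,q4,q6} | {q7} | {q0} | {q5} | {q8}.

5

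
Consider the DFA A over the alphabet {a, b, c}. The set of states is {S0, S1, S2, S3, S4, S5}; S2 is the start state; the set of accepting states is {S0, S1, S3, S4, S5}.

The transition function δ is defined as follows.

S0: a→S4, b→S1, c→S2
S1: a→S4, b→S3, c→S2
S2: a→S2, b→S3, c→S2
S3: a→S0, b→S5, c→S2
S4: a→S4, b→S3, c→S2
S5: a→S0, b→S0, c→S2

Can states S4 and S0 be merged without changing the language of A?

Every state is reachable, so we keep all 6.
P0 = {S0,S1,S3,S4,S5} | {S2}.
Stable partition: {S0,S1,S3,S4,S5} | {S2} — 2 equivalence classes.
S4 and S0 lie in the same block of the stable partition, so they are equivalent — no string distinguishes them.

Yes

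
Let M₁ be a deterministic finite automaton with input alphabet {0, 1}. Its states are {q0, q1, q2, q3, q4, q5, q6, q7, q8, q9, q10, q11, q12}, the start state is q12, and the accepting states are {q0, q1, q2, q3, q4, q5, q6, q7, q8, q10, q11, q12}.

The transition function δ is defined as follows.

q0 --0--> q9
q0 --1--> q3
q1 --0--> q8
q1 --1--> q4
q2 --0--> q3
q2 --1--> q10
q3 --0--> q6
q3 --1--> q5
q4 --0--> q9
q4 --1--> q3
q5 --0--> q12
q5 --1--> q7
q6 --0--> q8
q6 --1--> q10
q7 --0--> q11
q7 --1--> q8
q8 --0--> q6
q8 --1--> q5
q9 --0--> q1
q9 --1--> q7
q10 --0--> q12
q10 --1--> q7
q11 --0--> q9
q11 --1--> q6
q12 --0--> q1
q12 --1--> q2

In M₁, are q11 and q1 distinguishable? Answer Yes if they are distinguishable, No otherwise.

First remove the unreachable states {q0}; 12 states remain.
Start with accepting vs non-accepting: {q1,q2,q3,q4,q5,q6,q7,q8,q10,q11,q12} | {q9}.
Split {q1,q2,q3,q4,q5,q6,q7,q8,q10,q11,q12} by δ(·,0) → {q1,q2,q3,q5,q6,q7,q8,q10,q12} and {q4,q11}.
Refine {q1,q2,q3,q5,q6,q7,q8,q10,q12} on symbol 0: members go to different blocks, giving {q1,q2,q3,q5,q6,q8,q10,q12} and {q7}.
On input 1, block {q1,q2,q3,q5,q6,q8,q10,q12} splits into {q2,q3,q6,q8,q12} and {q5,q10} and {q1}.
Refine {q2,q3,q6,q8,q12} on symbol 0: members go to different blocks, giving {q2,q3,q6,q8} and {q12}.
Stable partition: {q2,q3,q6,q8} | {q9} | {q4,q11} | {q7} | {q5,q10} | {q1} | {q12} — 7 equivalence classes.
q11 and q1 end up in different blocks, so they are distinguishable. For instance, the string '0' is accepted from only q1.

Yes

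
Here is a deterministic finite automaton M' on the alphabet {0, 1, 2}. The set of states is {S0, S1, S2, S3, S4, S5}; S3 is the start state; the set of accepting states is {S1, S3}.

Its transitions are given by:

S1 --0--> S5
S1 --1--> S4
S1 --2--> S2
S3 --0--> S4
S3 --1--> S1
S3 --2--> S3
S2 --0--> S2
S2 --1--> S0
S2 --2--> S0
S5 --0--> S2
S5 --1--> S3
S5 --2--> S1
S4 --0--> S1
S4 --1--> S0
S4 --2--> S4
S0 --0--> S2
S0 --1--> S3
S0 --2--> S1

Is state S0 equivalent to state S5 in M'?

All states are reachable from the start state.
P0 = {S1,S3} | {S0,S2,S4,S5}.
On input 1, block {S1,S3} splits into {S1} and {S3}.
Refine {S0,S2,S4,S5} on symbol 0: members go to different blocks, giving {S0,S2,S5} and {S4}.
On input 1, block {S0,S2,S5} splits into {S0,S5} and {S2}.
The partition is now stable with 5 blocks: {S1} | {S0,S5} | {S3} | {S4} | {S2}.
S0 and S5 lie in the same block of the stable partition, so they are equivalent — no string distinguishes them.

Yes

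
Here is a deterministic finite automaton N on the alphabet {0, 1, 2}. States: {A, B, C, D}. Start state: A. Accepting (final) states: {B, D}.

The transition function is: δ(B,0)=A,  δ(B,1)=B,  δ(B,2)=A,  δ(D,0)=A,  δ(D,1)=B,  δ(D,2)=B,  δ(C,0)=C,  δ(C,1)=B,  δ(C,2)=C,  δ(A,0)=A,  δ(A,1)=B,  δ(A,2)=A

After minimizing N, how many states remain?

2

States {C,D} cannot be reached from the start state, so discard them.
P0 = {B} | {A}.
No further refinement is possible. Final partition (2 blocks): {B} | {A}.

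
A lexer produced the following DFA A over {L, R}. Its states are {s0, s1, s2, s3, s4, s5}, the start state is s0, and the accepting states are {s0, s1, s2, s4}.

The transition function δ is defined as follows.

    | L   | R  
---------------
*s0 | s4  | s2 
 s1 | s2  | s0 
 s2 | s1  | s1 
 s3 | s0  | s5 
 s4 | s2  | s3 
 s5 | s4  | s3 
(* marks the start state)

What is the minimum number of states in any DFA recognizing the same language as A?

Initial partition by acceptance: {s0,s1,s2,s4} | {s3,s5}.
Split {s0,s1,s2,s4} by δ(·,R) → {s0,s1,s2} and {s4}.
Split {s0,s1,s2} by δ(·,L) → {s1,s2} and {s0}.
On input R, block {s1,s2} splits into {s1} and {s2}.
On input L, block {s3,s5} splits into {s3} and {s5}.
No further refinement is possible. Final partition (6 blocks): {s1} | {s3} | {s4} | {s0} | {s2} | {s5}.

6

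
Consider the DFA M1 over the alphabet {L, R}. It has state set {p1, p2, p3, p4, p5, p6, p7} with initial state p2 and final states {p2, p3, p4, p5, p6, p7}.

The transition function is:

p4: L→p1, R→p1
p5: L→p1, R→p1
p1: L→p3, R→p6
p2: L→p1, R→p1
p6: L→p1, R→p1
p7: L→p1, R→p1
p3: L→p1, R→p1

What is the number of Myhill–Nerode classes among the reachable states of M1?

2

First remove the unreachable states {p4,p5,p7}; 4 states remain.
P0 = {p2,p3,p6} | {p1}.
The partition is now stable with 2 blocks: {p2,p3,p6} | {p1}.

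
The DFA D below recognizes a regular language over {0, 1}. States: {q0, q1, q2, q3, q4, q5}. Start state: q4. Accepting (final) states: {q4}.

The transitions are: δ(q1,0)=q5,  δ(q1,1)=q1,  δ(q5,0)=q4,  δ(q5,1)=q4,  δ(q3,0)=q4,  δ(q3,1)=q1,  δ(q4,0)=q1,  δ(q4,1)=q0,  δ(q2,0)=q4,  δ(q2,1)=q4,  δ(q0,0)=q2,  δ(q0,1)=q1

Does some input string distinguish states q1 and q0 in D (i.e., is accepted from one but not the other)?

States {q3} cannot be reached from the start state, so discard them.
Initial partition by acceptance: {q4} | {q0,q1,q2,q5}.
On input 0, block {q0,q1,q2,q5} splits into {q0,q1} and {q2,q5}.
Stable partition: {q4} | {q0,q1} | {q2,q5} — 3 equivalence classes.
q1 and q0 lie in the same block of the stable partition, so they are equivalent — no string distinguishes them.

No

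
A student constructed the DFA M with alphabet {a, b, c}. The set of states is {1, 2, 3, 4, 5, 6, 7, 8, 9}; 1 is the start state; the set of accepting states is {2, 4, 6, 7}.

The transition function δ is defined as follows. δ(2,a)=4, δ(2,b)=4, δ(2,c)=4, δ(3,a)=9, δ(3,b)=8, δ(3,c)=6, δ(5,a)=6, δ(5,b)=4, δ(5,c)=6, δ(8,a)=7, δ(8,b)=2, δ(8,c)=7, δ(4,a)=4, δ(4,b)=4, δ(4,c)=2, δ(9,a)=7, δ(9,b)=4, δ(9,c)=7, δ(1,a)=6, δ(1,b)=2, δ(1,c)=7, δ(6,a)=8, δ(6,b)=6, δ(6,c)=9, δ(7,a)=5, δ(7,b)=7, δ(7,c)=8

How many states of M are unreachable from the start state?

1

Starting at 1 and following transitions, the reachable set is {1, 2, 4, 5, 6, 7, 8, 9}. That leaves 3 unreachable — 1 in total.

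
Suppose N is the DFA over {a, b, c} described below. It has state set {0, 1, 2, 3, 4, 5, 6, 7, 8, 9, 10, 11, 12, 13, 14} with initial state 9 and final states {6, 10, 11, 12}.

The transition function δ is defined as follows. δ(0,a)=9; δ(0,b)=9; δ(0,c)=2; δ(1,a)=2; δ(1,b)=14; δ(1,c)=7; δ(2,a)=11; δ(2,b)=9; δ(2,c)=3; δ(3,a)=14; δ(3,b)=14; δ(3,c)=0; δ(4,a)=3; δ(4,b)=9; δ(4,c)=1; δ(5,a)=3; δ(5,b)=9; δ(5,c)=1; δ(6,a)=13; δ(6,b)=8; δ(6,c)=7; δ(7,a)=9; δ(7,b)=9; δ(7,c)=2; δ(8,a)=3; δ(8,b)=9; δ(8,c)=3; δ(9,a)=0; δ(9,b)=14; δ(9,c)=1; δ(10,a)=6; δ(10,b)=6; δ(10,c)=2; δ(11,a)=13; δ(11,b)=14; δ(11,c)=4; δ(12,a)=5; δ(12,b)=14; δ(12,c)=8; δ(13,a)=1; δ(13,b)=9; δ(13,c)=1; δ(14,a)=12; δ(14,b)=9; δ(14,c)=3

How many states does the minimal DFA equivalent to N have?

6

States {6,10} cannot be reached from the start state, so discard them.
Initial partition by acceptance: {11,12} | {0,1,2,3,4,5,7,8,9,13,14}.
Refine {0,1,2,3,4,5,7,8,9,13,14} on symbol a: members go to different blocks, giving {0,1,3,4,5,7,8,9,13} and {2,14}.
Refine {0,1,3,4,5,7,8,9,13} on symbol a: members go to different blocks, giving {0,4,5,7,8,9,13} and {1,3}.
Refine {0,4,5,7,8,9,13} on symbol a: members go to different blocks, giving {4,5,8,13} and {0,7,9}.
Refine {0,7,9} on symbol b: members go to different blocks, giving {0,7} and {9}.
Stable partition: {11,12} | {4,5,8,13} | {2,14} | {1,3} | {0,7} | {9} — 6 equivalence classes.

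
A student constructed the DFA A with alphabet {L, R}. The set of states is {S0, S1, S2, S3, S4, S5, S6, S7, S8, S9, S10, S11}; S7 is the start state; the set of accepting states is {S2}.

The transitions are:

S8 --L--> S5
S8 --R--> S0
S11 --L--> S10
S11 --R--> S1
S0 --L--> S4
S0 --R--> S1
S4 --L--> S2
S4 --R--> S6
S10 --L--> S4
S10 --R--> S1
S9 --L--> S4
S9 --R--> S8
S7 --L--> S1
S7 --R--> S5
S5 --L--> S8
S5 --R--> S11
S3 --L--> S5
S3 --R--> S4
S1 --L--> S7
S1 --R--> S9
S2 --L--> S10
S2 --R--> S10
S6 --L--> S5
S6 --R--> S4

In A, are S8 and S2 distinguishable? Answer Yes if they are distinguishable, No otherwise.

Yes

Reachable states from the start: {S0,S1,S2,S4,S5,S6,S7,S8,S9,S10,S11}. Unreachable: {S3} — drop them.
P0 = {S2} | {S0,S1,S4,S5,S6,S7,S8,S9,S10,S11}.
Split {S0,S1,S4,S5,S6,S7,S8,S9,S10,S11} by δ(·,L) → {S0,S1,S5,S6,S7,S8,S9,S10,S11} and {S4}.
Split {S0,S1,S5,S6,S7,S8,S9,S10,S11} by δ(·,L) → {S1,S5,S6,S7,S8,S11} and {S0,S9,S10}.
Refine {S1,S5,S6,S7,S8,S11} on symbol L: members go to different blocks, giving {S1,S5,S6,S7,S8} and {S11}.
On input R, block {S1,S5,S6,S7,S8} splits into {S1,S8} and {S5} and {S6} and {S7}.
On input L, block {S1,S8} splits into {S1} and {S8}.
Split {S0,S9,S10} by δ(·,R) → {S0,S10} and {S9}.
Stable partition: {S2} | {S1} | {S4} | {S0,S10} | {S11} | {S5} | {S6} | {S7} | {S8} | {S9} — 10 equivalence classes.
S8 and S2 end up in different blocks, so they are distinguishable. For instance, the string 'ε' is accepted from only S2.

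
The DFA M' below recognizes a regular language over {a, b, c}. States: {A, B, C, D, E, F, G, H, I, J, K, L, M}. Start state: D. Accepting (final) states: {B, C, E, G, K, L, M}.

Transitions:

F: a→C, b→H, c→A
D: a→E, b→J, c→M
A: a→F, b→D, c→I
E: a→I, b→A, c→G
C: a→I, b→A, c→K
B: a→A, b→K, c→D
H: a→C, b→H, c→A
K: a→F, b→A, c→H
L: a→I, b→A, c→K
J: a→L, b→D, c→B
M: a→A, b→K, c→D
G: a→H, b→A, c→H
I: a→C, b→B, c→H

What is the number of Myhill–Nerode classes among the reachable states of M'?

Start with accepting vs non-accepting: {B,C,E,G,K,L,M} | {A,D,F,H,I,J}.
Refine {B,C,E,G,K,L,M} on symbol b: members go to different blocks, giving {C,E,G,K,L} and {B,M}.
On input c, block {C,E,G,K,L} splits into {C,E,L} and {G,K}.
On input a, block {A,D,F,H,I,J} splits into {D,F,H,I,J} and {A}.
Refine {D,F,H,I,J} on symbol b: members go to different blocks, giving {D,F,H,J} and {I}.
On input c, block {D,F,H,J} splits into {D,J} and {F,H}.
Stable partition: {C,E,L} | {D,J} | {B,M} | {G,K} | {A} | {I} | {F,H} — 7 equivalence classes.

7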